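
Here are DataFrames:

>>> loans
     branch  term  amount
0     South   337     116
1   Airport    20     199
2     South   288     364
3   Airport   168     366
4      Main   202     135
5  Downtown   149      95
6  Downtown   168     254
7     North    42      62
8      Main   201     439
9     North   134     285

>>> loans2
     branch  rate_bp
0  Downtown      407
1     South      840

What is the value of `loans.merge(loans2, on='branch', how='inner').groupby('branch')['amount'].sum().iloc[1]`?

480

merge on 'branch' (how='inner') → 4 rows:
     branch  term  amount  rate_bp
0     South   337     116      840
1     South   288     364      840
2  Downtown   149      95      407
3  Downtown   168     254      407
group by branch, sum of amount:
branch
Downtown    349
South       480
Name: amount, dtype: int64
Taking the value at position 1 gives 480.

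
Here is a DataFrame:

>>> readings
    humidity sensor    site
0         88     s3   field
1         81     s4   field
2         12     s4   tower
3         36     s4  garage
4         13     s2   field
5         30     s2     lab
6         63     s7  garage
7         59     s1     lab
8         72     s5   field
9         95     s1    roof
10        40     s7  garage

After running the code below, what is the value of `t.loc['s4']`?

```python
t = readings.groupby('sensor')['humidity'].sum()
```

129

group by sensor, sum of humidity:
sensor
s1    154
s2     43
s3     88
s4    129
s5     72
s7    103
Name: humidity, dtype: int64
Reading off the value at index 's4', we get 129.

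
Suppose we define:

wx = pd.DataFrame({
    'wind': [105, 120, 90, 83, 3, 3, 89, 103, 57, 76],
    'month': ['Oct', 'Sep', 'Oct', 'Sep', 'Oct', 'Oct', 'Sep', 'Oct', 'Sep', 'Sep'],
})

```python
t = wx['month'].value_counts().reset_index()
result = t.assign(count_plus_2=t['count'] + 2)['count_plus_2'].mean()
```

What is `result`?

7.0

value_counts of month:
month
Oct    5
Sep    5
Name: count, dtype: int64
reset_index():
  month  count
0   Oct      5
1   Sep      5
add column count_plus_2 = t['count'] + 2:
  month  count  count_plus_2
0   Oct      5             7
1   Sep      5             7
Taking the mean of column 'count_plus_2' gives 7.0.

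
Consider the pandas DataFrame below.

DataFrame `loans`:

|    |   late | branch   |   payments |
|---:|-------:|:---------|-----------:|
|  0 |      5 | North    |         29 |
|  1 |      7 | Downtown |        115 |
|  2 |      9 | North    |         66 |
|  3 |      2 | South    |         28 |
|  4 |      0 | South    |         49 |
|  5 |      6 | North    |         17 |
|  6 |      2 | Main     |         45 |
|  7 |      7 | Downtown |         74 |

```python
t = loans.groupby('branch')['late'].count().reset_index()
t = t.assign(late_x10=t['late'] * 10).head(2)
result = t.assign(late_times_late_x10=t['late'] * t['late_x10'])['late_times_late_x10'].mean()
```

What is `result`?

group by branch, count of late:
branch
Downtown    2
Main        1
North       3
South       2
Name: late, dtype: int64
reset_index():
     branch  late
0  Downtown     2
1      Main     1
2     North     3
3     South     2
add column late_x10 = t['late'] * 10:
     branch  late  late_x10
0  Downtown     2        20
1      Main     1        10
2     North     3        30
3     South     2        20
take first 2 rows:
     branch  late  late_x10
0  Downtown     2        20
1      Main     1        10
add column late_times_late_x10 = t['late'] * t['late_x10']:
     branch  late  late_x10  late_times_late_x10
0  Downtown     2        20                   40
1      Main     1        10                   10

25.0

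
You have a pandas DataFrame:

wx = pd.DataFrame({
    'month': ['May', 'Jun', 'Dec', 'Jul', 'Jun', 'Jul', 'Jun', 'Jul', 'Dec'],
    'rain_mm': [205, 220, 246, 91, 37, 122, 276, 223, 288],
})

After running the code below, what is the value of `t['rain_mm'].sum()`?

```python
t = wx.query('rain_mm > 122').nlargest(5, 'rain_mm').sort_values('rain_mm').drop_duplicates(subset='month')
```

filter rows where rain_mm > 122:
  month  rain_mm
0   May      205
1   Jun      220
2   Dec      246
6   Jun      276
7   Jul      223
8   Dec      288
take 5 rows with largest rain_mm:
  month  rain_mm
8   Dec      288
6   Jun      276
2   Dec      246
7   Jul      223
1   Jun      220
sort by rain_mm:
  month  rain_mm
1   Jun      220
7   Jul      223
2   Dec      246
6   Jun      276
8   Dec      288
drop duplicate month (keep=first):
  month  rain_mm
1   Jun      220
7   Jul      223
2   Dec      246
Reading off the sum of column 'rain_mm', we get 689.

689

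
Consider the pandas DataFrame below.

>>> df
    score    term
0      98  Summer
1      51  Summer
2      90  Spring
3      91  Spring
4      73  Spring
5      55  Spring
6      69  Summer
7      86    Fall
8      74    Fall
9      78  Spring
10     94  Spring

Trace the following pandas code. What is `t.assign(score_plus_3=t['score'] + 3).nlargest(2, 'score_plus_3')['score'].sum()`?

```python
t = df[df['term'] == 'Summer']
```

167

filter rows where term == 'Summer':
   score    term
0     98  Summer
1     51  Summer
6     69  Summer
add column score_plus_3 = t['score'] + 3:
   score    term  score_plus_3
0     98  Summer           101
1     51  Summer            54
6     69  Summer            72
take 2 rows with largest score_plus_3:
   score    term  score_plus_3
0     98  Summer           101
6     69  Summer            72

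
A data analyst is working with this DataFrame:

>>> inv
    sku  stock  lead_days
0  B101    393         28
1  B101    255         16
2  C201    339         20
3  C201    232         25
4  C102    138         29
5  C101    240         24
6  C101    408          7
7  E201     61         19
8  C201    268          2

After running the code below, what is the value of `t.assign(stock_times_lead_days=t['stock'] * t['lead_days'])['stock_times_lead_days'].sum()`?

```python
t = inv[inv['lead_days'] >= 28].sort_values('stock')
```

15006

filter rows where lead_days >= 28:
    sku  stock  lead_days
0  B101    393         28
4  C102    138         29
sort by stock:
    sku  stock  lead_days
4  C102    138         29
0  B101    393         28
add column stock_times_lead_days = t['stock'] * t['lead_days']:
    sku  stock  lead_days  stock_times_lead_days
4  C102    138         29                   4002
0  B101    393         28                  11004
Finally, sum of column 'stock_times_lead_days' = 15006.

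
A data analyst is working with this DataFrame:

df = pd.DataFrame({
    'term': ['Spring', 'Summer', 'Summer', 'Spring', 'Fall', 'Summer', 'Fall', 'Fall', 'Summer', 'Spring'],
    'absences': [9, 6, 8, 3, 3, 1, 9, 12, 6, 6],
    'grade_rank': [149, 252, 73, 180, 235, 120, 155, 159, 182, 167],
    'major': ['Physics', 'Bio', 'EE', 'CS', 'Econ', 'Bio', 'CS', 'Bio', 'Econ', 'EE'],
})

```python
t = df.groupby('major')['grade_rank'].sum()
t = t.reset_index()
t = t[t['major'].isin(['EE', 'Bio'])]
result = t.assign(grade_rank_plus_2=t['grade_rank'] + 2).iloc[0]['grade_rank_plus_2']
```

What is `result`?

group by major, sum of grade_rank:
major
Bio        531
CS         335
EE         240
Econ       417
Physics    149
Name: grade_rank, dtype: int64
reset_index():
     major  grade_rank
0      Bio         531
1       CS         335
2       EE         240
3     Econ         417
4  Physics         149
filter rows where major in ['EE', 'Bio']:
  major  grade_rank
0   Bio         531
2    EE         240
add column grade_rank_plus_2 = t['grade_rank'] + 2:
  major  grade_rank  grade_rank_plus_2
0   Bio         531                533
2    EE         240                242
Taking the value at position 0, column 'grade_rank_plus_2' gives 533.

533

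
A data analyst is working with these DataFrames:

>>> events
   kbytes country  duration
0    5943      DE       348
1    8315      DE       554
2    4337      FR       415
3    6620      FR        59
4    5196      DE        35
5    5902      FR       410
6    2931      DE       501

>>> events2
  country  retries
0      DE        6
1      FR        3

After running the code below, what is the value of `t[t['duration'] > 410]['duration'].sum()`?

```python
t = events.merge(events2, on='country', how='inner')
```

merge on 'country' (how='inner') → 7 rows:
   kbytes country  duration  retries
0    5943      DE       348        6
1    8315      DE       554        6
2    4337      FR       415        3
3    6620      FR        59        3
4    5196      DE        35        6
5    5902      FR       410        3
6    2931      DE       501        6
filter rows where duration > 410:
   kbytes country  duration  retries
1    8315      DE       554        6
2    4337      FR       415        3
6    2931      DE       501        6
Reading off the sum of column 'duration', we get 1470.

1470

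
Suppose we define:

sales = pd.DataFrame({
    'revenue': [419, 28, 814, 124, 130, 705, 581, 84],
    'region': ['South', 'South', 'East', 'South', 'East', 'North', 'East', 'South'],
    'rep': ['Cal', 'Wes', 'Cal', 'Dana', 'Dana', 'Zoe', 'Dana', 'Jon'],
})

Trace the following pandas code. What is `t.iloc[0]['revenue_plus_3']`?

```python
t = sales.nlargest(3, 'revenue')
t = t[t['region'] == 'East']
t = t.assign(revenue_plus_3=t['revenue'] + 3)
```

817

take 3 rows with largest revenue:
   revenue region   rep
2      814   East   Cal
5      705  North   Zoe
6      581   East  Dana
filter rows where region == 'East':
   revenue region   rep
2      814   East   Cal
6      581   East  Dana
add column revenue_plus_3 = t['revenue'] + 3:
   revenue region   rep  revenue_plus_3
2      814   East   Cal             817
6      581   East  Dana             584
Reading off the value at position 0, column 'revenue_plus_3', we get 817.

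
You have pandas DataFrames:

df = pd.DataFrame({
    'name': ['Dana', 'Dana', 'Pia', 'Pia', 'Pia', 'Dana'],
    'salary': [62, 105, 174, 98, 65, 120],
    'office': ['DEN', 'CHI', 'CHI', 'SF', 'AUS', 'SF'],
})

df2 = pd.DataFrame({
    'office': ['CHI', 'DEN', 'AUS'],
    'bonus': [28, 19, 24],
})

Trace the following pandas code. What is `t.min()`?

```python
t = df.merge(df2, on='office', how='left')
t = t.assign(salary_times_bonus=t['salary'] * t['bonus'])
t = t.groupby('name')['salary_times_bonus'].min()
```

1178.0

merge on 'office' (how='left') → 6 rows:
   name  salary office  bonus
0  Dana      62    DEN   19.0
1  Dana     105    CHI   28.0
2   Pia     174    CHI   28.0
3   Pia      98     SF    NaN
4   Pia      65    AUS   24.0
5  Dana     120     SF    NaN
add column salary_times_bonus = t['salary'] * t['bonus']:
   name  salary office  bonus  salary_times_bonus
0  Dana      62    DEN   19.0              1178.0
1  Dana     105    CHI   28.0              2940.0
2   Pia     174    CHI   28.0              4872.0
3   Pia      98     SF    NaN                 NaN
4   Pia      65    AUS   24.0              1560.0
5  Dana     120     SF    NaN                 NaN
group by name, min of salary_times_bonus:
name
Dana    1178.0
Pia     1560.0
Name: salary_times_bonus, dtype: float64
So min() = 1178.0.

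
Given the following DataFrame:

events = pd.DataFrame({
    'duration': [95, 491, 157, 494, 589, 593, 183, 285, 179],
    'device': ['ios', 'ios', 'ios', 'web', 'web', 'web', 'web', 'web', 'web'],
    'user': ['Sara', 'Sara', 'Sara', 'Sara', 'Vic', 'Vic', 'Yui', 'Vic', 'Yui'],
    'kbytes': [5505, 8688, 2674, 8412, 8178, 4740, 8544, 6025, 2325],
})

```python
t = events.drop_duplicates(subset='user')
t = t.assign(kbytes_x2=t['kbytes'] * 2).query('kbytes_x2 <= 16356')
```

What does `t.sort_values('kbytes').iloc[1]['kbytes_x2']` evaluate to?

16356

drop duplicate user (keep=first):
   duration device  user  kbytes
0        95    ios  Sara    5505
4       589    web   Vic    8178
6       183    web   Yui    8544
add column kbytes_x2 = t['kbytes'] * 2:
   duration device  user  kbytes  kbytes_x2
0        95    ios  Sara    5505      11010
4       589    web   Vic    8178      16356
6       183    web   Yui    8544      17088
filter rows where kbytes_x2 <= 16356:
   duration device  user  kbytes  kbytes_x2
0        95    ios  Sara    5505      11010
4       589    web   Vic    8178      16356
sort by kbytes:
   duration device  user  kbytes  kbytes_x2
0        95    ios  Sara    5505      11010
4       589    web   Vic    8178      16356
So iloc[1]['kbytes_x2'] = 16356.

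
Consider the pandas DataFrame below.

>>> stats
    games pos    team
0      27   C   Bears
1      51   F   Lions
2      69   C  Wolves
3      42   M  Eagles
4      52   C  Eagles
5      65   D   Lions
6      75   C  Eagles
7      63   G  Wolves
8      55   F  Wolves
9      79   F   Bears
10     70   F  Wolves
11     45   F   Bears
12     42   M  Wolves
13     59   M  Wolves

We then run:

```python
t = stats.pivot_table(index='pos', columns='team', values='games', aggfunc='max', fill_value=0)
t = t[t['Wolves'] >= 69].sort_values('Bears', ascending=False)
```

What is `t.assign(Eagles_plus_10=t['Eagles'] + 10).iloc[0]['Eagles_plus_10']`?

10

pivot: rows=pos, cols=team, max(games):
team  Bears  Eagles  Lions  Wolves
pos                               
C        27      75      0      69
D         0       0     65       0
F        79       0     51      70
G         0       0      0      63
M         0      42      0      59
filter rows where Wolves >= 69:
team  Bears  Eagles  Lions  Wolves
pos                               
C        27      75      0      69
F        79       0     51      70
sort by Bears descending:
team  Bears  Eagles  Lions  Wolves
pos                               
F        79       0     51      70
C        27      75      0      69
add column Eagles_plus_10 = t['Eagles'] + 10:
team  Bears  Eagles  Lions  Wolves  Eagles_plus_10
pos                                               
F        79       0     51      70              10
C        27      75      0      69              85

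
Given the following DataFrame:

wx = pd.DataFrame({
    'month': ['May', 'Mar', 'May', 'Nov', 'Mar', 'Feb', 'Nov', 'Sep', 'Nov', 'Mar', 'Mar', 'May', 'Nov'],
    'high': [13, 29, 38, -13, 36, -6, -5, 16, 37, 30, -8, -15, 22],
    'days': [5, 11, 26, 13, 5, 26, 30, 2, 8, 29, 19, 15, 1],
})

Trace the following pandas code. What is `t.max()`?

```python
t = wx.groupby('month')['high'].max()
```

group by month, max of high:
month
Feb    -6
Mar    36
May    38
Nov    37
Sep    16
Name: high, dtype: int64

38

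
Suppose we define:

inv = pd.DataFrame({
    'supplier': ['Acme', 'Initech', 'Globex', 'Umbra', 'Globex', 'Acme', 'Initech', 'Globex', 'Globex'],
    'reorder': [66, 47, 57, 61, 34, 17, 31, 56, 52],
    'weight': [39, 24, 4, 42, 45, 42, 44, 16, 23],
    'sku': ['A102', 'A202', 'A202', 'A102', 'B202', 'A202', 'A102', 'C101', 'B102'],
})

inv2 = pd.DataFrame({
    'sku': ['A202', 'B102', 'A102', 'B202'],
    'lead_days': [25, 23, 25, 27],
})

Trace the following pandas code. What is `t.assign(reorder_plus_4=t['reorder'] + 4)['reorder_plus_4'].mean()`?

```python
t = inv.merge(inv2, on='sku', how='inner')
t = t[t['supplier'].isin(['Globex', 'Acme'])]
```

49.2

merge on 'sku' (how='inner') → 8 rows:
  supplier  reorder  weight   sku  lead_days
0     Acme       66      39  A102         25
1  Initech       47      24  A202         25
2   Globex       57       4  A202         25
3    Umbra       61      42  A102         25
4   Globex       34      45  B202         27
5     Acme       17      42  A202         25
6  Initech       31      44  A102         25
7   Globex       52      23  B102         23
filter rows where supplier in ['Globex', 'Acme']:
  supplier  reorder  weight   sku  lead_days
0     Acme       66      39  A102         25
2   Globex       57       4  A202         25
4   Globex       34      45  B202         27
5     Acme       17      42  A202         25
7   Globex       52      23  B102         23
add column reorder_plus_4 = t['reorder'] + 4:
  supplier  reorder  weight   sku  lead_days  reorder_plus_4
0     Acme       66      39  A102         25              70
2   Globex       57       4  A202         25              61
4   Globex       34      45  B202         27              38
5     Acme       17      42  A202         25              21
7   Globex       52      23  B102         23              56
Finally, mean of column 'reorder_plus_4' = 49.2.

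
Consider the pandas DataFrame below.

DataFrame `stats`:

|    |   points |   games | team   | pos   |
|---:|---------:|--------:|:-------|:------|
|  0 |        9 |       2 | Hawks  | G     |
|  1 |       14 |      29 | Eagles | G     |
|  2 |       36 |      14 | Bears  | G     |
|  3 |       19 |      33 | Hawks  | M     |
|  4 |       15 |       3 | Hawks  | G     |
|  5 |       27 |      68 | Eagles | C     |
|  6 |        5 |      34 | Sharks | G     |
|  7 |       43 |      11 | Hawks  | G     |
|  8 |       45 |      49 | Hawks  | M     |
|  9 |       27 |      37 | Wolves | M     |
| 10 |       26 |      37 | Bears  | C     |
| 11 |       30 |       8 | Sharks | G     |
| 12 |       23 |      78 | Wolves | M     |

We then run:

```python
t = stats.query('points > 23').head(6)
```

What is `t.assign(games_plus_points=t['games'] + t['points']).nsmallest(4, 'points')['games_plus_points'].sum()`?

filter rows where points > 23:
    points  games    team pos
2       36     14   Bears   G
5       27     68  Eagles   C
7       43     11   Hawks   G
8       45     49   Hawks   M
9       27     37  Wolves   M
10      26     37   Bears   C
11      30      8  Sharks   G
take first 6 rows:
    points  games    team pos
2       36     14   Bears   G
5       27     68  Eagles   C
7       43     11   Hawks   G
8       45     49   Hawks   M
9       27     37  Wolves   M
10      26     37   Bears   C
add column games_plus_points = t['games'] + t['points']:
    points  games    team pos  games_plus_points
2       36     14   Bears   G                 50
5       27     68  Eagles   C                 95
7       43     11   Hawks   G                 54
8       45     49   Hawks   M                 94
9       27     37  Wolves   M                 64
10      26     37   Bears   C                 63
take 4 rows with smallest points:
    points  games    team pos  games_plus_points
10      26     37   Bears   C                 63
5       27     68  Eagles   C                 95
9       27     37  Wolves   M                 64
2       36     14   Bears   G                 50
So sum() = 272.

272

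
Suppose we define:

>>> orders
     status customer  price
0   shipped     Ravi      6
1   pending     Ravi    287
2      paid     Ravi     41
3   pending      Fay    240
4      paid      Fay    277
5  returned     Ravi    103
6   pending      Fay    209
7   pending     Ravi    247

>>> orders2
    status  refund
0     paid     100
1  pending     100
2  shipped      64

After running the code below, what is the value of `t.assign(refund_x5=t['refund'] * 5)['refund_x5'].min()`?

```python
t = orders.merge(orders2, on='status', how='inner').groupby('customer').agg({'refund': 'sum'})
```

merge on 'status' (how='inner') → 7 rows:
    status customer  price  refund
0  shipped     Ravi      6      64
1  pending     Ravi    287     100
2     paid     Ravi     41     100
3  pending      Fay    240     100
4     paid      Fay    277     100
5  pending      Fay    209     100
6  pending     Ravi    247     100
group by customer, sum of refund:
          refund
customer        
Fay          300
Ravi         364
add column refund_x5 = t['refund'] * 5:
          refund  refund_x5
customer                   
Fay          300       1500
Ravi         364       1820
So min() = 1500.

1500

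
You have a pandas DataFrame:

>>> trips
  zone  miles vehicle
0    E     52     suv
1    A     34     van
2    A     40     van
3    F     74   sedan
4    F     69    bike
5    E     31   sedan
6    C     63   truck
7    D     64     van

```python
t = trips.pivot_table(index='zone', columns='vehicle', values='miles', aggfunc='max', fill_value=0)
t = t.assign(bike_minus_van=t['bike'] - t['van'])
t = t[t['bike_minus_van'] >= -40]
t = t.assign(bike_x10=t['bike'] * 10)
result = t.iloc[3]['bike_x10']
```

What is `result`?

690

pivot: rows=zone, cols=vehicle, max(miles):
vehicle  bike  sedan  suv  truck  van
zone                                 
A           0      0    0      0   40
C           0      0    0     63    0
D           0      0    0      0   64
E           0     31   52      0    0
F          69     74    0      0    0
add column bike_minus_van = t['bike'] - t['van']:
vehicle  bike  sedan  suv  truck  van  bike_minus_van
zone                                                 
A           0      0    0      0   40             -40
C           0      0    0     63    0               0
D           0      0    0      0   64             -64
E           0     31   52      0    0               0
F          69     74    0      0    0              69
filter rows where bike_minus_van >= -40:
vehicle  bike  sedan  suv  truck  van  bike_minus_van
zone                                                 
A           0      0    0      0   40             -40
C           0      0    0     63    0               0
E           0     31   52      0    0               0
F          69     74    0      0    0              69
add column bike_x10 = t['bike'] * 10:
vehicle  bike  sedan  suv  truck  van  bike_minus_van  bike_x10
zone                                                           
A           0      0    0      0   40             -40         0
C           0      0    0     63    0               0         0
E           0     31   52      0    0               0         0
F          69     74    0      0    0              69       690
Finally, value at position 3, column 'bike_x10' = 690.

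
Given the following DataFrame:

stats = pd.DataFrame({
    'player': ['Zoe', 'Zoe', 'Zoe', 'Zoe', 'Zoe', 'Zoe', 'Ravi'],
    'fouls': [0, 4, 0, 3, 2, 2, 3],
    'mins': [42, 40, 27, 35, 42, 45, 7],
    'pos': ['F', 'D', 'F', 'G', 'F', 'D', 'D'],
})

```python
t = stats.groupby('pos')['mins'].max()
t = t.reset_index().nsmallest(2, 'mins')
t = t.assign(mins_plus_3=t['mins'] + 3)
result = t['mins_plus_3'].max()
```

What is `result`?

45

group by pos, max of mins:
pos
D    45
F    42
G    35
Name: mins, dtype: int64
reset_index():
  pos  mins
0   D    45
1   F    42
2   G    35
take 2 rows with smallest mins:
  pos  mins
2   G    35
1   F    42
add column mins_plus_3 = t['mins'] + 3:
  pos  mins  mins_plus_3
2   G    35           38
1   F    42           45
max of column 'mins_plus_3' → 45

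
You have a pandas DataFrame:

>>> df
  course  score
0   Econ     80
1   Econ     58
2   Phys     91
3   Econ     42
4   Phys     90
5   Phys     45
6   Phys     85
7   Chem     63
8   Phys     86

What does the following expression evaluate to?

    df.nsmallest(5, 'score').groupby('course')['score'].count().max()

take 5 rows with smallest score:
  course  score
3   Econ     42
5   Phys     45
1   Econ     58
7   Chem     63
0   Econ     80
group by course, count of score:
course
Chem    1
Econ    3
Phys    1
Name: score, dtype: int64
Then the max of the resulting series: 3

3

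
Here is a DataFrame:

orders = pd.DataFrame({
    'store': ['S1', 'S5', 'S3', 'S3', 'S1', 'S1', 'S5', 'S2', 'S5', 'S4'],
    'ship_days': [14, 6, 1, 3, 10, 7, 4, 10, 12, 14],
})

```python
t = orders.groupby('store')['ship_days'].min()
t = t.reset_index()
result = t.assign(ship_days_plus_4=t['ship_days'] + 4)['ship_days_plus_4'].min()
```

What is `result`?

5

group by store, min of ship_days:
store
S1     7
S2    10
S3     1
S4    14
S5     4
Name: ship_days, dtype: int64
reset_index():
  store  ship_days
0    S1          7
1    S2         10
2    S3          1
3    S4         14
4    S5          4
add column ship_days_plus_4 = t['ship_days'] + 4:
  store  ship_days  ship_days_plus_4
0    S1          7                11
1    S2         10                14
2    S3          1                 5
3    S4         14                18
4    S5          4                 8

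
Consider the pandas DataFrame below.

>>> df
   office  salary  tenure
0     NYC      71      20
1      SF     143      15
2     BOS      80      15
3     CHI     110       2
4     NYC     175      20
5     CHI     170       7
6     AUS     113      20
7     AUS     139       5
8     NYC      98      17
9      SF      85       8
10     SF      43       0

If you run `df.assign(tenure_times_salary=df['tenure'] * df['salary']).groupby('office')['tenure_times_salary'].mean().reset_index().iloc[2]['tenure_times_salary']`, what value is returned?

add column tenure_times_salary = df['tenure'] * df['salary']:
   office  salary  tenure  tenure_times_salary
0     NYC      71      20                 1420
1      SF     143      15                 2145
2     BOS      80      15                 1200
3     CHI     110       2                  220
4     NYC     175      20                 3500
5     CHI     170       7                 1190
6     AUS     113      20                 2260
7     AUS     139       5                  695
8     NYC      98      17                 1666
9      SF      85       8                  680
10     SF      43       0                    0
group by office, mean of tenure_times_salary:
office
AUS    1477.500000
BOS    1200.000000
CHI     705.000000
NYC    2195.333333
SF      941.666667
Name: tenure_times_salary, dtype: float64
reset_index():
  office  tenure_times_salary
0    AUS          1477.500000
1    BOS          1200.000000
2    CHI           705.000000
3    NYC          2195.333333
4     SF           941.666667

705.0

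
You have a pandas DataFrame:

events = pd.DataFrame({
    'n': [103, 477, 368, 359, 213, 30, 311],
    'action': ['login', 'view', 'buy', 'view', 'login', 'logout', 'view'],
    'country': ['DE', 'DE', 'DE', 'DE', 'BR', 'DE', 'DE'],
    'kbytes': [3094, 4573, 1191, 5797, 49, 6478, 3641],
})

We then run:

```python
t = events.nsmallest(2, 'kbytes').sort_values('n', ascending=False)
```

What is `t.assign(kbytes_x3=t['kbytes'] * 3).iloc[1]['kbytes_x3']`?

147

take 2 rows with smallest kbytes:
     n action country  kbytes
4  213  login      BR      49
2  368    buy      DE    1191
sort by n descending:
     n action country  kbytes
2  368    buy      DE    1191
4  213  login      BR      49
add column kbytes_x3 = t['kbytes'] * 3:
     n action country  kbytes  kbytes_x3
2  368    buy      DE    1191       3573
4  213  login      BR      49        147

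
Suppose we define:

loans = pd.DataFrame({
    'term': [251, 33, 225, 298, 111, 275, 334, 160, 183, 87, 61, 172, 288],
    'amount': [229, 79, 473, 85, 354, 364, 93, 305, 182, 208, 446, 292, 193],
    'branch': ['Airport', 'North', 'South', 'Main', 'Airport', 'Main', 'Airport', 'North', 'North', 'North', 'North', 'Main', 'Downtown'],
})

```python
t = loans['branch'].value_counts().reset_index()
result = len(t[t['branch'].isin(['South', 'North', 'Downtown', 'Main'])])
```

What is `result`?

4

value_counts of branch:
branch
North       5
Airport     3
Main        3
South       1
Downtown    1
Name: count, dtype: int64
reset_index():
     branch  count
0     North      5
1   Airport      3
2      Main      3
3     South      1
4  Downtown      1
filter rows where branch in ['South', 'North', 'Downtown', 'Main']:
     branch  count
0     North      5
2      Main      3
3     South      1
4  Downtown      1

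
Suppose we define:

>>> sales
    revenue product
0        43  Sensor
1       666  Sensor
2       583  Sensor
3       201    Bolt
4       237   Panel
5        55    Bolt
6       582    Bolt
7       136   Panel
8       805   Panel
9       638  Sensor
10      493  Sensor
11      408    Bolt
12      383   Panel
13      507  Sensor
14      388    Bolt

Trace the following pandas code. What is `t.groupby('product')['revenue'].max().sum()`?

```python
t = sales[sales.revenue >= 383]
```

filter rows where revenue >= 383:
    revenue product
1       666  Sensor
2       583  Sensor
6       582    Bolt
8       805   Panel
9       638  Sensor
10      493  Sensor
11      408    Bolt
12      383   Panel
13      507  Sensor
14      388    Bolt
group by product, max of revenue:
product
Bolt      582
Panel     805
Sensor    666
Name: revenue, dtype: int64

2053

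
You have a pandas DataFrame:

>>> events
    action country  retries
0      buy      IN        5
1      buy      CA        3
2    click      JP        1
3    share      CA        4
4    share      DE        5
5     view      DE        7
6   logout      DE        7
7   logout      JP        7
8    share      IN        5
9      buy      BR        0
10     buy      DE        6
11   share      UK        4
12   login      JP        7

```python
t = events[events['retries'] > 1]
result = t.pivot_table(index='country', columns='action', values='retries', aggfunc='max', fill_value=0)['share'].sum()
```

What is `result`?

filter rows where retries > 1:
    action country  retries
0      buy      IN        5
1      buy      CA        3
3    share      CA        4
4    share      DE        5
5     view      DE        7
6   logout      DE        7
7   logout      JP        7
8    share      IN        5
10     buy      DE        6
11   share      UK        4
12   login      JP        7
pivot: rows=country, cols=action, max(retries):
action   buy  login  logout  share  view
country                                 
CA         3      0       0      4     0
DE         6      0       7      5     7
IN         5      0       0      5     0
JP         0      7       7      0     0
UK         0      0       0      4     0

18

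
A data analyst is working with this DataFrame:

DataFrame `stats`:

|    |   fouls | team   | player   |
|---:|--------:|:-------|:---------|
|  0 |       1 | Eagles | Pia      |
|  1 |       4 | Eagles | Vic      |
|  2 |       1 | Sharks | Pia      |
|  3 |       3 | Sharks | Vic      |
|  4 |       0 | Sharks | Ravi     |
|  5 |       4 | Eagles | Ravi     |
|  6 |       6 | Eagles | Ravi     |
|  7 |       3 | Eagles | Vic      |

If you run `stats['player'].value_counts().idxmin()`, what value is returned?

value_counts of player:
player
Vic     3
Ravi    3
Pia     2
Name: count, dtype: int64
Hence Pia.

Pia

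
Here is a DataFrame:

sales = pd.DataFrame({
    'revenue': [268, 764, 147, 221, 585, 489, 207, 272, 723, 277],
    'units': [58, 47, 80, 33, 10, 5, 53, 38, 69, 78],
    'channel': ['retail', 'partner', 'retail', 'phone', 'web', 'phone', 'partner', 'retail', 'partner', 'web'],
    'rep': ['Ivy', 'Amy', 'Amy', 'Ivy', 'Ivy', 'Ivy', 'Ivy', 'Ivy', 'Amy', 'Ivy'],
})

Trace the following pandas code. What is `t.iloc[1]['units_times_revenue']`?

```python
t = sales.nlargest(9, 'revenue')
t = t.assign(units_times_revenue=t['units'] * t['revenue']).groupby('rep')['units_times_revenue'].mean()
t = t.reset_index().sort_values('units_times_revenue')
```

take 9 rows with largest revenue:
   revenue  units  channel  rep
1      764     47  partner  Amy
8      723     69  partner  Amy
4      585     10      web  Ivy
5      489      5    phone  Ivy
9      277     78      web  Ivy
7      272     38   retail  Ivy
0      268     58   retail  Ivy
3      221     33    phone  Ivy
6      207     53  partner  Ivy
add column units_times_revenue = t['units'] * t['revenue']:
   revenue  units  channel  rep  units_times_revenue
1      764     47  partner  Amy                35908
8      723     69  partner  Amy                49887
4      585     10      web  Ivy                 5850
5      489      5    phone  Ivy                 2445
9      277     78      web  Ivy                21606
7      272     38   retail  Ivy                10336
0      268     58   retail  Ivy                15544
3      221     33    phone  Ivy                 7293
6      207     53  partner  Ivy                10971
group by rep, mean of units_times_revenue:
rep
Amy    42897.500000
Ivy    10577.857143
Name: units_times_revenue, dtype: float64
reset_index():
   rep  units_times_revenue
0  Amy         42897.500000
1  Ivy         10577.857143
sort by units_times_revenue:
   rep  units_times_revenue
1  Ivy         10577.857143
0  Amy         42897.500000

42897.5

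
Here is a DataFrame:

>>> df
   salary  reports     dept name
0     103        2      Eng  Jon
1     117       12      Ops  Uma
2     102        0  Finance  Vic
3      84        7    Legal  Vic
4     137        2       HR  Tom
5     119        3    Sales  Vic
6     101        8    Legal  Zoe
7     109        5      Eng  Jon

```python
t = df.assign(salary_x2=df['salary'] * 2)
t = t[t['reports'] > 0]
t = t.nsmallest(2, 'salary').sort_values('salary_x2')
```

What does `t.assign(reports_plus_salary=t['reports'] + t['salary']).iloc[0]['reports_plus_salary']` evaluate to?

91

add column salary_x2 = df['salary'] * 2:
   salary  reports     dept name  salary_x2
0     103        2      Eng  Jon        206
1     117       12      Ops  Uma        234
2     102        0  Finance  Vic        204
3      84        7    Legal  Vic        168
4     137        2       HR  Tom        274
5     119        3    Sales  Vic        238
6     101        8    Legal  Zoe        202
7     109        5      Eng  Jon        218
filter rows where reports > 0:
   salary  reports   dept name  salary_x2
0     103        2    Eng  Jon        206
1     117       12    Ops  Uma        234
3      84        7  Legal  Vic        168
4     137        2     HR  Tom        274
5     119        3  Sales  Vic        238
6     101        8  Legal  Zoe        202
7     109        5    Eng  Jon        218
take 2 rows with smallest salary:
   salary  reports   dept name  salary_x2
3      84        7  Legal  Vic        168
6     101        8  Legal  Zoe        202
sort by salary_x2:
   salary  reports   dept name  salary_x2
3      84        7  Legal  Vic        168
6     101        8  Legal  Zoe        202
add column reports_plus_salary = t['reports'] + t['salary']:
   salary  reports   dept name  salary_x2  reports_plus_salary
3      84        7  Legal  Vic        168                   91
6     101        8  Legal  Zoe        202                  109
Finally, value at position 0, column 'reports_plus_salary' = 91.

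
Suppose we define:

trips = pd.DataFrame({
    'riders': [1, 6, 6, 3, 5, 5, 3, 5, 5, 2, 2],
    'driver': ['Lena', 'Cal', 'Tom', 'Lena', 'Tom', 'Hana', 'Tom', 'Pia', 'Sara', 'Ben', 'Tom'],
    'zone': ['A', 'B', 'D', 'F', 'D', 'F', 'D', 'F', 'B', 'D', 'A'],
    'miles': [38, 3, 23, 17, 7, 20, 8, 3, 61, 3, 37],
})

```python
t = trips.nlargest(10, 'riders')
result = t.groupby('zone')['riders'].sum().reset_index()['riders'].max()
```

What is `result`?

16

take 10 rows with largest riders:
    riders driver zone  miles
1        6    Cal    B      3
2        6    Tom    D     23
4        5    Tom    D      7
5        5   Hana    F     20
7        5    Pia    F      3
8        5   Sara    B     61
3        3   Lena    F     17
6        3    Tom    D      8
9        2    Ben    D      3
10       2    Tom    A     37
group by zone, sum of riders:
zone
A     2
B    11
D    16
F    13
Name: riders, dtype: int64
reset_index():
  zone  riders
0    A       2
1    B      11
2    D      16
3    F      13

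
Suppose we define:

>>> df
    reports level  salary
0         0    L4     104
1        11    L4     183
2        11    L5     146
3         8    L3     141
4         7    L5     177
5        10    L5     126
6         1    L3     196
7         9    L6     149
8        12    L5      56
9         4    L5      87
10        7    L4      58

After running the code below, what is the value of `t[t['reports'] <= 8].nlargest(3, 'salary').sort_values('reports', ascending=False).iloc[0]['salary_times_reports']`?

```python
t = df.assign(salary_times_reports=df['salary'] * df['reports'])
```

1128

add column salary_times_reports = df['salary'] * df['reports']:
    reports level  salary  salary_times_reports
0         0    L4     104                     0
1        11    L4     183                  2013
2        11    L5     146                  1606
3         8    L3     141                  1128
4         7    L5     177                  1239
5        10    L5     126                  1260
6         1    L3     196                   196
7         9    L6     149                  1341
8        12    L5      56                   672
9         4    L5      87                   348
10        7    L4      58                   406
filter rows where reports <= 8:
    reports level  salary  salary_times_reports
0         0    L4     104                     0
3         8    L3     141                  1128
4         7    L5     177                  1239
6         1    L3     196                   196
9         4    L5      87                   348
10        7    L4      58                   406
take 3 rows with largest salary:
   reports level  salary  salary_times_reports
6        1    L3     196                   196
4        7    L5     177                  1239
3        8    L3     141                  1128
sort by reports descending:
   reports level  salary  salary_times_reports
3        8    L3     141                  1128
4        7    L5     177                  1239
6        1    L3     196                   196
Hence 1128.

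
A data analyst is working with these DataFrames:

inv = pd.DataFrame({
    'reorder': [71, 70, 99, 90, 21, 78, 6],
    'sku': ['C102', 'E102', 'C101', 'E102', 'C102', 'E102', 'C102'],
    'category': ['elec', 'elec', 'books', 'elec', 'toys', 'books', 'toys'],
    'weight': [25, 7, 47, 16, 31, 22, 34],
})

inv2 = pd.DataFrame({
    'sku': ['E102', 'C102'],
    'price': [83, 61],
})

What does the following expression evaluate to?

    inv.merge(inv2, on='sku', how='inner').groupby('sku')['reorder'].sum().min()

merge on 'sku' (how='inner') → 6 rows:
   reorder   sku category  weight  price
0       71  C102     elec      25     61
1       70  E102     elec       7     83
2       90  E102     elec      16     83
3       21  C102     toys      31     61
4       78  E102    books      22     83
5        6  C102     toys      34     61
group by sku, sum of reorder:
sku
C102     98
E102    238
Name: reorder, dtype: int64
Then the min of the resulting series: 98

98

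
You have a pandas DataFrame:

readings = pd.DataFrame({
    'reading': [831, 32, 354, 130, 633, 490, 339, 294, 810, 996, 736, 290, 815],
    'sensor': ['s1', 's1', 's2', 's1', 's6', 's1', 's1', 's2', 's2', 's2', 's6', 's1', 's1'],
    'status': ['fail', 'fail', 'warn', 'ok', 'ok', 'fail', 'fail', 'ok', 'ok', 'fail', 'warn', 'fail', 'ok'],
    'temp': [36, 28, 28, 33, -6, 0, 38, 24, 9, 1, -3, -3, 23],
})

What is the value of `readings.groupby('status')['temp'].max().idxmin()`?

group by status, max of temp:
status
fail    38
ok      33
warn    28
Name: temp, dtype: int64
Then the label with the smallest value: warn

warn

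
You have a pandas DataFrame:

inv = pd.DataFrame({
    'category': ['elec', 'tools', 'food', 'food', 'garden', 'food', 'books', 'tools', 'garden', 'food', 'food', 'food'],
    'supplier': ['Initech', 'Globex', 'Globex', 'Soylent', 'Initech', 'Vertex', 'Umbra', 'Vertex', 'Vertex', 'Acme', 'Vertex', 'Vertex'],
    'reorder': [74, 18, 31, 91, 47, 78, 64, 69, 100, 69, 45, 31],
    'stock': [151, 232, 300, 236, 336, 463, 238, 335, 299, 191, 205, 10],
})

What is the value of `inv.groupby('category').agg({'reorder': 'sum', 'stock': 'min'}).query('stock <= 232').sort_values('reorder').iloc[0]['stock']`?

151

group by category: sum(reorder), min(stock):
          reorder  stock
category                
books          64    238
elec           74    151
food          345     10
garden        147    299
tools          87    232
filter rows where stock <= 232:
          reorder  stock
category                
elec           74    151
food          345     10
tools          87    232
sort by reorder:
          reorder  stock
category                
elec           74    151
tools          87    232
food          345     10
Hence 151.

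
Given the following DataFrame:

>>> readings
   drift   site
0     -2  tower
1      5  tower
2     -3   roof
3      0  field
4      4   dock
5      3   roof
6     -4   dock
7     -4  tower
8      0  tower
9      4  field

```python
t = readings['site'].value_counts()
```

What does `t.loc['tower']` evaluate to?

value_counts of site:
site
tower    4
roof     2
field    2
dock     2
Name: count, dtype: int64
Then the value at index 'tower': 4

4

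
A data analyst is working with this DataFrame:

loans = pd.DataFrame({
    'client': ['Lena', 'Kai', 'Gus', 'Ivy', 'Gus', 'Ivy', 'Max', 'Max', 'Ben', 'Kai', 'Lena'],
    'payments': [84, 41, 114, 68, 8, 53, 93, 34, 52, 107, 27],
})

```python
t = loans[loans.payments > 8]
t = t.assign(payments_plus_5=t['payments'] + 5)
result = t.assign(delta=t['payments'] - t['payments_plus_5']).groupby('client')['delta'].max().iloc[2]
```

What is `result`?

-5

filter rows where payments > 8:
   client  payments
0    Lena        84
1     Kai        41
2     Gus       114
3     Ivy        68
5     Ivy        53
6     Max        93
7     Max        34
8     Ben        52
9     Kai       107
10   Lena        27
add column payments_plus_5 = t['payments'] + 5:
   client  payments  payments_plus_5
0    Lena        84               89
1     Kai        41               46
2     Gus       114              119
3     Ivy        68               73
5     Ivy        53               58
6     Max        93               98
7     Max        34               39
8     Ben        52               57
9     Kai       107              112
10   Lena        27               32
add column delta = t['payments'] - t['payments_plus_5']:
   client  payments  payments_plus_5  delta
0    Lena        84               89     -5
1     Kai        41               46     -5
2     Gus       114              119     -5
3     Ivy        68               73     -5
5     Ivy        53               58     -5
6     Max        93               98     -5
7     Max        34               39     -5
8     Ben        52               57     -5
9     Kai       107              112     -5
10   Lena        27               32     -5
group by client, max of delta:
client
Ben    -5
Gus    -5
Ivy    -5
Kai    -5
Lena   -5
Max    -5
Name: delta, dtype: int64
Finally, value at position 2 = -5.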